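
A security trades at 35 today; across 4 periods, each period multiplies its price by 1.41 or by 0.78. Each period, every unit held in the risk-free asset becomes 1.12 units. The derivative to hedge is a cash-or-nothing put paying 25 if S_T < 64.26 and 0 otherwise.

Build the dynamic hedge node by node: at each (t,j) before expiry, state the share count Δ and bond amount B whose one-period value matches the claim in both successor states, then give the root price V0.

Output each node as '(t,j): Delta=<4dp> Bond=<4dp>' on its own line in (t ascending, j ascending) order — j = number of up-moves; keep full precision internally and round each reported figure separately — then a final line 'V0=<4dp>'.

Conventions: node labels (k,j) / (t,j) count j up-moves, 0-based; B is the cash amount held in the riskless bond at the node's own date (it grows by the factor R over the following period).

(0,0): Delta=-0.3246 Bond=21.3024
(1,0): Delta=-0.3375 Bond=24.2113
(1,1): Delta=-0.3185 Bond=23.5580
(2,0): Delta=0.0000 Bond=19.9298
(2,1): Delta=-0.4968 Bond=33.2465
(2,2): Delta=-0.2344 Bond=20.5324
(3,0): Delta=0.0000 Bond=22.3214
(3,1): Delta=0.0000 Bond=22.3214
(3,2): Delta=-0.7311 Bond=49.9575
(3,3): Delta=0.0000 Bond=0.0000
V0=9.9418

Since d<R<u, set p* = (R−d)/(u−d) = 0.5397; price each node as the discounted p*-expectation of its children.
Payoffs at expiry: V(4,0)=25.0000, V(4,1)=25.0000, V(4,2)=25.0000, V(4,3)=0.0000, V(4,4)=0.0000
(3,0): S=16.6093. Δ = (V_up−V_dn)/(S_up−S_dn) = (25.0000−25.0000)/(23.4191−12.9553) = 0.0000. V = [p*·25.0000 + (1−p*)·25.0000]/1.12 = 22.3214. B = V − Δ·S = 22.3214.
(3,1): S=30.0245. Δ = (V_up−V_dn)/(S_up−S_dn) = (25.0000−25.0000)/(42.3346−23.4191) = 0.0000. V = [p*·25.0000 + (1−p*)·25.0000]/1.12 = 22.3214. B = V − Δ·S = 22.3214.
(3,2): S=54.2751. Δ = (V_up−V_dn)/(S_up−S_dn) = (0.0000−25.0000)/(76.5279−42.3346) = -0.7311. V = [p*·0.0000 + (1−p*)·25.0000]/1.12 = 10.2749. B = V − Δ·S = 49.9575.
(3,3): S=98.1127. Δ = (V_up−V_dn)/(S_up−S_dn) = (0.0000−0.0000)/(138.3390−76.5279) = 0.0000. V = [p*·0.0000 + (1−p*)·0.0000]/1.12 = 0.0000. B = V − Δ·S = 0.0000.
(2,0): S=21.2940. Δ = (V_up−V_dn)/(S_up−S_dn) = (22.3214−22.3214)/(30.0245−16.6093) = 0.0000. V = [p*·22.3214 + (1−p*)·22.3214]/1.12 = 19.9298. B = V − Δ·S = 19.9298.
(2,1): S=38.4930. Δ = (V_up−V_dn)/(S_up−S_dn) = (10.2749−22.3214)/(54.2751−30.0245) = -0.4968. V = [p*·10.2749 + (1−p*)·22.3214]/1.12 = 14.1251. B = V − Δ·S = 33.2465.
(2,2): S=69.5835. Δ = (V_up−V_dn)/(S_up−S_dn) = (0.0000−10.2749)/(98.1127−54.2751) = -0.2344. V = [p*·0.0000 + (1−p*)·10.2749]/1.12 = 4.2230. B = V − Δ·S = 20.5324.
(1,0): S=27.3000. Δ = (V_up−V_dn)/(S_up−S_dn) = (14.1251−19.9298)/(38.4930−21.2940) = -0.3375. V = [p*·14.1251 + (1−p*)·19.9298]/1.12 = 14.9975. B = V − Δ·S = 24.2113.
(1,1): S=49.3500. Δ = (V_up−V_dn)/(S_up−S_dn) = (4.2230−14.1251)/(69.5835−38.4930) = -0.3185. V = [p*·4.2230 + (1−p*)·14.1251]/1.12 = 7.8403. B = V − Δ·S = 23.5580.
(0,0): S=35.0000. Δ = (V_up−V_dn)/(S_up−S_dn) = (7.8403−14.9975)/(49.3500−27.3000) = -0.3246. V = [p*·7.8403 + (1−p*)·14.9975]/1.12 = 9.9418. B = V − Δ·S = 21.3024.
Verification: the root portfolio costs Δ(0,0)·S0 + B(0,0) = 9.9418, matching V0.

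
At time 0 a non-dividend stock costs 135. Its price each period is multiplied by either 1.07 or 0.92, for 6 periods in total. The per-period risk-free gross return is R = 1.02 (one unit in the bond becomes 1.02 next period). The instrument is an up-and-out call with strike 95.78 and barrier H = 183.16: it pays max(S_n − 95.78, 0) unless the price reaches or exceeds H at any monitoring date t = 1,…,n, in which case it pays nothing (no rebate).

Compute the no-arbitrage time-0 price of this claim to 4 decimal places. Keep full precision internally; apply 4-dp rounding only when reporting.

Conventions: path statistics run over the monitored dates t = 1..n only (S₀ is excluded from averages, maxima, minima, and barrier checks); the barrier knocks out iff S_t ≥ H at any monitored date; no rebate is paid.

price = 38.5917

With p* = (R−d)/(u−d) = 0.6667, sum probability × payoff across the paths and divide by R^6.
Enumerate all 2^6 = 64 price paths (U = up ×1.07, D = down ×0.92); each path with k up-moves has probability p*^k·(1−p*)^(6−k).
DDDDDD: M=124.2000, payoff=0.0000, prob=0.001372
UDDDDD: M=144.4500, payoff=0.0000, prob=0.002743
DUDDDD: M=132.8940, payoff=0.0000, prob=0.002743
UUDDDD: M=154.5615, payoff=14.9468, prob=0.005487
DDUDDD: M=124.2000, payoff=0.0000, prob=0.002743
UDUDDD: M=144.4500, payoff=14.9468, prob=0.005487
DUUDDD: M=142.1966, payoff=14.9468, prob=0.005487
UUUDDD: M=165.3808, payoff=33.0000, prob=0.010974
DDDUDD: M=124.2000, payoff=0.0000, prob=0.002743
UDDUDD: M=144.4500, payoff=14.9468, prob=0.005487
DUDUDD: M=132.8940, payoff=14.9468, prob=0.005487
UUDUDD: M=154.5615, payoff=33.0000, prob=0.010974
DDUUDD: M=130.8209, payoff=14.9468, prob=0.005487
UDUUDD: M=152.1503, payoff=33.0000, prob=0.010974
DUUUDD: M=152.1503, payoff=33.0000, prob=0.010974
UUUUDD: M=176.9575, payoff=53.9968, prob=0.021948
DDDDUD: M=124.2000, payoff=0.0000, prob=0.002743
UDDDUD: M=144.4500, payoff=14.9468, prob=0.005487
DUDDUD: M=132.8940, payoff=14.9468, prob=0.005487
UUDDUD: M=154.5615, payoff=33.0000, prob=0.010974
DDUDUD: M=124.2000, payoff=14.9468, prob=0.005487
UDUDUD: M=144.4500, payoff=33.0000, prob=0.010974
DUUDUD: M=142.1966, payoff=33.0000, prob=0.010974
UUUDUD: M=165.3808, payoff=53.9968, prob=0.021948
DDDUUD: M=124.2000, payoff=14.9468, prob=0.005487
UDDUUD: M=144.4500, payoff=33.0000, prob=0.010974
DUDUUD: M=139.9783, payoff=33.0000, prob=0.010974
UUDUUD: M=162.8009, payoff=53.9968, prob=0.021948
DDUUUD: M=139.9783, payoff=33.0000, prob=0.010974
UDUUUD: M=162.8009, payoff=53.9968, prob=0.021948
DUUUUD: M=162.8009, payoff=53.9968, prob=0.021948
UUUUUD: M=189.3445, payoff=0.0000, prob=0.043896
DDDDDU: M=124.2000, payoff=0.0000, prob=0.002743
UDDDDU: M=144.4500, payoff=14.9468, prob=0.005487
DUDDDU: M=132.8940, payoff=14.9468, prob=0.005487
UUDDDU: M=154.5615, payoff=33.0000, prob=0.010974
DDUDDU: M=124.2000, payoff=14.9468, prob=0.005487
UDUDDU: M=144.4500, payoff=33.0000, prob=0.010974
DUUDDU: M=142.1966, payoff=33.0000, prob=0.010974
UUUDDU: M=165.3808, payoff=53.9968, prob=0.021948
DDDUDU: M=124.2000, payoff=14.9468, prob=0.005487
UDDUDU: M=144.4500, payoff=33.0000, prob=0.010974
DUDUDU: M=132.8940, payoff=33.0000, prob=0.010974
UUDUDU: M=154.5615, payoff=53.9968, prob=0.021948
DDUUDU: M=130.8209, payoff=33.0000, prob=0.010974
UDUUDU: M=152.1503, payoff=53.9968, prob=0.021948
DUUUDU: M=152.1503, payoff=53.9968, prob=0.021948
UUUUDU: M=176.9575, payoff=78.4169, prob=0.043896
DDDDUU: M=124.2000, payoff=14.9468, prob=0.005487
UDDDUU: M=144.4500, payoff=33.0000, prob=0.010974
DUDDUU: M=132.8940, payoff=33.0000, prob=0.010974
UUDDUU: M=154.5615, payoff=53.9968, prob=0.021948
DDUDUU: M=128.7800, payoff=33.0000, prob=0.010974
UDUDUU: M=149.7768, payoff=53.9968, prob=0.021948
DUUDUU: M=149.7768, payoff=53.9968, prob=0.021948
UUUDUU: M=174.1969, payoff=78.4169, prob=0.043896
DDDUUU: M=128.7800, payoff=33.0000, prob=0.010974
UDDUUU: M=149.7768, payoff=53.9968, prob=0.021948
DUDUUU: M=149.7768, payoff=53.9968, prob=0.021948
UUDUUU: M=174.1969, payoff=78.4169, prob=0.043896
DDUUUU: M=149.7768, payoff=53.9968, prob=0.021948
UDUUUU: M=174.1969, payoff=78.4169, prob=0.043896
DUUUUU: M=174.1969, payoff=78.4169, prob=0.043896
UUUUUU: M=202.5986, payoff=0.0000, prob=0.087791
Price = Σ prob·payoff / R^6 = 43.460566 / 1.126162 = 38.5917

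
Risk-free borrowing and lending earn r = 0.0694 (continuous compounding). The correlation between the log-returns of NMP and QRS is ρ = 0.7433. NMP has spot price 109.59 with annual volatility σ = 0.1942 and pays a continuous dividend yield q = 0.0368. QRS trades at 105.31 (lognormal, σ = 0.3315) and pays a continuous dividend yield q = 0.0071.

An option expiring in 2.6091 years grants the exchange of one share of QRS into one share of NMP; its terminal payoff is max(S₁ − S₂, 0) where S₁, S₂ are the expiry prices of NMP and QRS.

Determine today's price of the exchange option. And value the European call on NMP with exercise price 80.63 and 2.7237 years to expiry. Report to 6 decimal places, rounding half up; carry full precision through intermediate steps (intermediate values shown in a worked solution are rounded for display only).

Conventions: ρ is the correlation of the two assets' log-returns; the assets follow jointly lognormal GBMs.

exchange price = 12.979133
price(NMP call K=80.63) = 33.745518

σ_eff = √(σ₁² + σ₂² − 2ρσ₁σ₂) = √(0.1942² + 0.3315² − 2·0.7433·0.1942·0.3315) = 0.227821
d₁ = (ln(S₁/S₂) + (q₂ − q₁ + σ_eff²/2)T) / (σ_eff√T) = (ln(109.59/105.31) + (0.0071 − 0.0368 + 0.025951)·2.6091) / 0.367993 = 0.081678
d₂ = d₁ − σ_eff√T = 0.081678 − 0.367993 = -0.286315
N(d₁) = 0.532549,  N(d₂) = 0.387318
V = S₁·e^{−q₁T}·N(d₁) − S₂·e^{−q₂T}·N(d₂) = 53.018996 − 40.039863 = 12.979133
[vanilla: NMP call K=80.63]
σ√T = 0.1942·√2.7237 = 0.320501
d₁ = (ln(S/K) + (r−q+σ²/2)T) / (σ√T) = (ln(109.59/80.63) + (0.0694−0.0368+0.1942²/2)·2.7237) / 0.320501 = (0.306875 + 0.140153) / 0.320501 = 1.394781
d₂ = d₁ − σ√T = 1.394781 − 0.320501 = 1.074281
e^{−rT} = 0.827766
e^{−qT} = 0.904627
N(d₁) = 0.918459,  N(d₂) = 0.858652
price = S·e^{−qT}·N(d₁) − K·e^{−rT}·N(d₂) = 91.054304 − 57.308786 = 33.745518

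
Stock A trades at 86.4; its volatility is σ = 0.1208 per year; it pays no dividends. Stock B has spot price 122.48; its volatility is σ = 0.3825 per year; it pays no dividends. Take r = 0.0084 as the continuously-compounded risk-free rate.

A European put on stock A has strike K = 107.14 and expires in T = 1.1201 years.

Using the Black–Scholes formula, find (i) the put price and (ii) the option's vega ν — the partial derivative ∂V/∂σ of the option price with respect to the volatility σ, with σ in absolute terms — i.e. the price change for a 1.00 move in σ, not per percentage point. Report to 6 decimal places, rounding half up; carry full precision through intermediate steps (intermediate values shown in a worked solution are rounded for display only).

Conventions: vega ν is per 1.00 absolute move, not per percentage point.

price = 20.014647
ν = 11.053470

σ√T = 0.1208·√1.1201 = 0.127848
d₁ = (ln(S/K) + (r+σ²/2)T) / (σ√T) = (ln(86.4/107.14) + (0.0084+0.1208²/2)·1.1201) / 0.127848 = (-0.215149 + 0.017581) / 0.127848 = -1.545324
d₂ = d₁ − σ√T = -1.545324 − 0.127848 = -1.673173
e^{−rT} = 0.990635
N(−d₁) = 0.938866,  N(−d₂) = 0.952853
Put price V = K·e^{−rT}·N(−d₂) − S·N(−d₁) = 101.132677 − 81.118030 = 20.014647
φ(d₁) = (1/√(2π))·e^{−d₁²/2} = 0.120881
ν = S·φ(d₁)·√T = 11.053470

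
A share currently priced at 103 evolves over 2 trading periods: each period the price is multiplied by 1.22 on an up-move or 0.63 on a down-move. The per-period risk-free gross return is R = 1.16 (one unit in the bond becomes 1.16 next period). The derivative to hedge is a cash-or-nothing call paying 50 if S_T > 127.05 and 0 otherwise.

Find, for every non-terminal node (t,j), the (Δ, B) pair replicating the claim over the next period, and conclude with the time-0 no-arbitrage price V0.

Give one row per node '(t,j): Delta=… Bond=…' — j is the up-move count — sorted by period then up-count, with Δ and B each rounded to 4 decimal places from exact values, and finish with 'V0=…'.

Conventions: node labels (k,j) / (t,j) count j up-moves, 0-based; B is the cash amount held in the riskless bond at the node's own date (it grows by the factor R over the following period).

(0,0): Delta=0.6372 Bond=-35.6424
(1,0): Delta=0.0000 Bond=0.0000
(1,1): Delta=0.6744 Bond=-46.0257
V0=29.9848

No-arbitrage ⇒ martingale measure with p* = (R−d)/(u−d) = 0.8983.
At maturity the claim pays: V(2,0)=0.0000, V(2,1)=0.0000, V(2,2)=50.0000
  t=1,j=0: stock 64.8900 → up 79.1658 (V=0.0000), down 40.8807 (V=0.0000). Price 0.0000; hedge Δ=0.0000, bond B=0.0000.
  t=1,j=1: stock 125.6600 → up 153.3052 (V=50.0000), down 79.1658 (V=0.0000). Price 38.7200; hedge Δ=0.6744, bond B=-46.0257.
  t=0,j=0: stock 103.0000 → up 125.6600 (V=38.7200), down 64.8900 (V=0.0000). Price 29.9848; hedge Δ=0.6372, bond B=-35.6424.
Check: Δ(0,0)·S0 + B(0,0) = 29.9848 = V0.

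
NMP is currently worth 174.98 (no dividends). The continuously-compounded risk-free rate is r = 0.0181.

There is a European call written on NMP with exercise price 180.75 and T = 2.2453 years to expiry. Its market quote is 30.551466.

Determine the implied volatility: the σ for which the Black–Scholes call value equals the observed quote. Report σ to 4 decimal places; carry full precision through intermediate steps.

At σ = 0.2886 the Black–Scholes value reproduces the quote:
σ√T = 0.2886·√2.2453 = 0.432448
d₁ = (ln(S/K) + (r+σ²/2)T) / (σ√T) = (ln(174.98/180.75) + (0.0181+0.2886²/2)·2.2453) / 0.432448 = (-0.032443 + 0.134145) / 0.432448 = 0.235178
d₂ = d₁ − σ√T = 0.235178 − 0.432448 = -0.197269
e^{−rT} = 0.960175
N(d₁) = 0.592965,  N(d₂) = 0.421808
V = S·N(d₁) − K·e^{−rT}·N(d₂) = 103.756974 − 73.205508 = 30.551466 (the quoted price), and the Black–Scholes price is strictly increasing in σ, so σ is unique

sigma = 0.2886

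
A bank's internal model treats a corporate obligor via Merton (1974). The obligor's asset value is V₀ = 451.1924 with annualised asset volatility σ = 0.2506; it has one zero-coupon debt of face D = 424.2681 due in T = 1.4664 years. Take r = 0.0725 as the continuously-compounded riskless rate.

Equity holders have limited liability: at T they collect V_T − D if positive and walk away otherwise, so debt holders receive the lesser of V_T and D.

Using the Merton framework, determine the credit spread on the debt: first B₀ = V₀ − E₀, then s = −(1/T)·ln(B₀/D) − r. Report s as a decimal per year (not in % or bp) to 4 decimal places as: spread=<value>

Apply the equity-as-call identities (strike 424.2681, horizon 1.4664 years):
d₁ = [ln(V₀/D) + (r + σ²/2)T] / (σ√T)
   = [ln(451.1924/424.2681) + (0.0725 + 0.5·0.2506²)·1.4664] / (0.2506·√1.4664)
   = [0.061528 + 0.152359] / 0.303464 = 0.704820
d₂ = d₁ − σ√T = 0.704820 − 0.303464 = 0.401356
N(d₁) = 0.759539,  N(d₂) = 0.655921,  e^(−rT) = 0.899142
E₀ = V₀·N(d₁) − D·e^(−rT)·N(d₂)
   = 451.1924·0.759539 − 424.2681·0.899142·0.655921 = 92.479157
B₀ = V₀ − E₀ = 451.1924 − 92.479157 = 358.713243
spread = −(1/T)·ln(B₀/D) − r = −(1/1.4664)·ln(358.713243/424.2681) − 0.0725 = 0.04195872

spread=0.0420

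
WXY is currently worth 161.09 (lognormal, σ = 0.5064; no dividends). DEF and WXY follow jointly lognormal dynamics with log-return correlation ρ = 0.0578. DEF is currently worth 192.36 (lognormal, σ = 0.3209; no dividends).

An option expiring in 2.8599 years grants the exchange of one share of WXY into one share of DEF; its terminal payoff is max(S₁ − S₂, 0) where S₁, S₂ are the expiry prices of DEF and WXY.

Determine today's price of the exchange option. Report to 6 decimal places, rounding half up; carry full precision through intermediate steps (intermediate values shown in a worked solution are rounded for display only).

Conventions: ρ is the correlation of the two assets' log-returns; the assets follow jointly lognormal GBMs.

σ_eff = √(σ₁² + σ₂² − 2ρσ₁σ₂) = √(0.3209² + 0.5064² − 2·0.0578·0.3209·0.5064) = 0.583637
d₁ = (ln(S₁/S₂) + (q₂ − q₁ + σ_eff²/2)T) / (σ_eff√T) = (ln(192.36/161.09) + (0.0 − 0.0 + 0.170316)·2.8599) / 0.987003 = 0.673243
d₂ = d₁ − σ_eff√T = 0.673243 − 0.987003 = -0.313760
N(d₁) = 0.749604,  N(d₂) = 0.376852
V = S₁·e^{−q₁T}·N(d₁) − S₂·e^{−q₂T}·N(d₂) = 144.193752 − 60.707045 = 83.486707
Key observation: pricing in WXY-units makes this a unit-strike call on the ratio S₁/S₂ — the risk-free rate cancels and cannot affect the value.

exchange price = 83.486707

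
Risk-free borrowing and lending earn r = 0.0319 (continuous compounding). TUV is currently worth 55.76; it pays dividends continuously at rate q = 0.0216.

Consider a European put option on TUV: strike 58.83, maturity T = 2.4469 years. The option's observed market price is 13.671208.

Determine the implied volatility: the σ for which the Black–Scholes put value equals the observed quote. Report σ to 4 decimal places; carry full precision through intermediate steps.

sigma = 0.3912

At σ = 0.3912 the Black–Scholes value reproduces the quote:
σ√T = 0.3912·√2.4469 = 0.611937
d₁ = (ln(S/K) + (r−q+σ²/2)T) / (σ√T) = (ln(55.76/58.83) + (0.0319−0.0216+0.3912²/2)·2.4469) / 0.611937 = (-0.053595 + 0.212437) / 0.611937 = 0.259572
d₂ = d₁ − σ√T = 0.259572 − 0.611937 = -0.352366
e^{−rT} = 0.924913
e^{−qT} = 0.948519
N(−d₁) = 0.397597,  N(−d₂) = 0.637718
V = K·e^{−rT}·N(−d₂) − S·e^{−qT}·N(−d₁) = 34.699897 − 21.028690 = 13.671208 (the quoted price), and the Black–Scholes price is strictly increasing in σ, so σ is unique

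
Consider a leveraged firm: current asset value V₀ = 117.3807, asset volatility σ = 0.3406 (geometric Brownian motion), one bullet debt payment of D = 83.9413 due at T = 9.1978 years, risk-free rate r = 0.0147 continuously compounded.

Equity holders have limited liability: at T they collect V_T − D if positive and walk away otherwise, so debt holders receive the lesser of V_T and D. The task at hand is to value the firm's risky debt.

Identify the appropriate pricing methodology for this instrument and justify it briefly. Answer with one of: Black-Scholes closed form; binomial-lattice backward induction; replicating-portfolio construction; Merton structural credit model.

framework: Merton structural credit model

Key observation: the asked-for credit quantity lives on the firm's capital structure — asset value, asset volatility, debt face 83.9413 — which is the structural model's domain.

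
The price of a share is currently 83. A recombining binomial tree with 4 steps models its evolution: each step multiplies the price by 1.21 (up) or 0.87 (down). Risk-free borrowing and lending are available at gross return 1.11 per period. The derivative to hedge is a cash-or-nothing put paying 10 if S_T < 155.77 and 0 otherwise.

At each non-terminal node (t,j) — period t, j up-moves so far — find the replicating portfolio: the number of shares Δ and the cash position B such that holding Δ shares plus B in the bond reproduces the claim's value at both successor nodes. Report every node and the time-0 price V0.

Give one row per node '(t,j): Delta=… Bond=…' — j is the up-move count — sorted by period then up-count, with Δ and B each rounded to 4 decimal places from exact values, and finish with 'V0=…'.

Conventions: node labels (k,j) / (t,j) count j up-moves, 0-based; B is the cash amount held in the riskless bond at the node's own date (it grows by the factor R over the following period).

(0,0): Delta=-0.0911 Bond=12.5158
(1,0): Delta=0.0000 Bond=7.3119
(1,1): Delta=-0.1184 Bond=16.6345
(2,0): Delta=0.0000 Bond=8.1162
(2,1): Delta=0.0000 Bond=8.1162
(2,2): Delta=-0.1539 Bond=22.7760
(3,0): Delta=0.0000 Bond=9.0090
(3,1): Delta=0.0000 Bond=9.0090
(3,2): Delta=0.0000 Bond=9.0090
(3,3): Delta=-0.2000 Bond=32.0615
V0=4.9519

No-arbitrage ⇒ martingale measure with p* = (R−d)/(u−d) = 0.7059.
Payoffs at expiry: V(4,0)=10.0000, V(4,1)=10.0000, V(4,2)=10.0000, V(4,3)=10.0000, V(4,4)=0.0000
(3,0): S=54.6557. Δ = (V_up−V_dn)/(S_up−S_dn) = (10.0000−10.0000)/(66.1335−47.5505) = 0.0000. V = [p*·10.0000 + (1−p*)·10.0000]/1.11 = 9.0090. B = V − Δ·S = 9.0090.
(3,1): S=76.0155. Δ = (V_up−V_dn)/(S_up−S_dn) = (10.0000−10.0000)/(91.9787−66.1335) = 0.0000. V = [p*·10.0000 + (1−p*)·10.0000]/1.11 = 9.0090. B = V − Δ·S = 9.0090.
(3,2): S=105.7227. Δ = (V_up−V_dn)/(S_up−S_dn) = (10.0000−10.0000)/(127.9244−91.9787) = 0.0000. V = [p*·10.0000 + (1−p*)·10.0000]/1.11 = 9.0090. B = V − Δ·S = 9.0090.
(3,3): S=147.0396. Δ = (V_up−V_dn)/(S_up−S_dn) = (0.0000−10.0000)/(177.9179−127.9244) = -0.2000. V = [p*·0.0000 + (1−p*)·10.0000]/1.11 = 2.6497. B = V − Δ·S = 32.0615.
(2,0): S=62.8227. Δ = (V_up−V_dn)/(S_up−S_dn) = (9.0090−9.0090)/(76.0155−54.6557) = 0.0000. V = [p*·9.0090 + (1−p*)·9.0090]/1.11 = 8.1162. B = V − Δ·S = 8.1162.
(2,1): S=87.3741. Δ = (V_up−V_dn)/(S_up−S_dn) = (9.0090−9.0090)/(105.7227−76.0155) = 0.0000. V = [p*·9.0090 + (1−p*)·9.0090]/1.11 = 8.1162. B = V − Δ·S = 8.1162.
(2,2): S=121.5203. Δ = (V_up−V_dn)/(S_up−S_dn) = (2.6497−9.0090)/(147.0396−105.7227) = -0.1539. V = [p*·2.6497 + (1−p*)·9.0090]/1.11 = 4.0722. B = V − Δ·S = 22.7760.
(1,0): S=72.2100. Δ = (V_up−V_dn)/(S_up−S_dn) = (8.1162−8.1162)/(87.3741−62.8227) = 0.0000. V = [p*·8.1162 + (1−p*)·8.1162]/1.11 = 7.3119. B = V − Δ·S = 7.3119.
(1,1): S=100.4300. Δ = (V_up−V_dn)/(S_up−S_dn) = (4.0722−8.1162)/(121.5203−87.3741) = -0.1184. V = [p*·4.0722 + (1−p*)·8.1162]/1.11 = 4.7402. B = V − Δ·S = 16.6345.
(0,0): S=83.0000. Δ = (V_up−V_dn)/(S_up−S_dn) = (4.7402−7.3119)/(100.4300−72.2100) = -0.0911. V = [p*·4.7402 + (1−p*)·7.3119]/1.11 = 4.9519. B = V − Δ·S = 12.5158.
Check: Δ(0,0)·S0 + B(0,0) = 4.9519 = V0.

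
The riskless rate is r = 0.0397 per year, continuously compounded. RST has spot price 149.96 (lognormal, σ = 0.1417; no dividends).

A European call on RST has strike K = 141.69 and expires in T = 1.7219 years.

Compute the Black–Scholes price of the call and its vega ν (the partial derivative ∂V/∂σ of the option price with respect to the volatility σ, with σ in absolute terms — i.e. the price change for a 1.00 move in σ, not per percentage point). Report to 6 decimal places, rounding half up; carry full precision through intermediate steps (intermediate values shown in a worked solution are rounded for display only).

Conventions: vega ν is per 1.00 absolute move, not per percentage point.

price = 21.541159
ν = 58.557019

σ√T = 0.1417·√1.7219 = 0.185940
d₁ = (ln(S/K) + (r+σ²/2)T) / (σ√T) = (ln(149.96/141.69) + (0.0397+0.1417²/2)·1.7219) / 0.185940 = (0.056727 + 0.085646) / 0.185940 = 0.765693
d₂ = d₁ − σ√T = 0.765693 − 0.185940 = 0.579753
e^{−rT} = 0.933925
N(d₁) = 0.778071,  N(d₂) = 0.718959
Call price V = S·N(d₁) − K·e^{−rT}·N(d₂) = 116.679474 − 95.138315 = 21.541159
φ(d₁) = (1/√(2π))·e^{−d₁²/2} = 0.297577
ν = S·φ(d₁)·√T = 58.557019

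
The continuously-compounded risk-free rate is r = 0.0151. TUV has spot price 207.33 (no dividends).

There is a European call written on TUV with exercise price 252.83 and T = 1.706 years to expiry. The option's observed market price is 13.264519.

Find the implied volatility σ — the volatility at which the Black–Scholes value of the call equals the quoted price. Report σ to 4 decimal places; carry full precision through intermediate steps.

sigma = 0.2441

At σ = 0.2441 the Black–Scholes value reproduces the quote:
σ√T = 0.2441·√1.706 = 0.318829
d₁ = (ln(S/K) + (r+σ²/2)T) / (σ√T) = (ln(207.33/252.83) + (0.0151+0.2441²/2)·1.706) / 0.318829 = (-0.198406 + 0.076586) / 0.318829 = -0.382084
d₂ = d₁ − σ√T = -0.382084 − 0.318829 = -0.700912
e^{−rT} = 0.974568
N(d₁) = 0.351200,  N(d₂) = 0.241679
V = S·N(d₁) − K·e^{−rT}·N(d₂) = 72.814236 − 59.549717 = 13.264519 (equal to the quote); since ∂V/∂σ > 0 for all σ, the implied volatility is unique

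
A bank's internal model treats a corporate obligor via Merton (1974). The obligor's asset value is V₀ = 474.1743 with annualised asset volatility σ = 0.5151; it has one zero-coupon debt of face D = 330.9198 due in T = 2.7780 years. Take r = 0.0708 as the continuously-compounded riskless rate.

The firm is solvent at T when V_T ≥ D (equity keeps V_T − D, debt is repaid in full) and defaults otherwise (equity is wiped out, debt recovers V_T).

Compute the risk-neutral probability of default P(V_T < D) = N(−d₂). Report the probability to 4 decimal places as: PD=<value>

Equity is a call on the firm's assets struck at D = 330.9198:
d₁ = [ln(V₀/D) + (r + σ²/2)T] / (σ√T)
   = [ln(474.1743/330.9198) + (0.0708 + 0.5·0.5151²)·2.7780] / (0.5151·√2.7780)
   = [0.359699 + 0.565223] / 0.858534 = 1.077327
d₂ = d₁ − σ√T = 1.077327 − 0.858534 = 0.218792
risk-neutral PD = N(−d₂) = N(-0.218792) = 0.413406

PD=0.4134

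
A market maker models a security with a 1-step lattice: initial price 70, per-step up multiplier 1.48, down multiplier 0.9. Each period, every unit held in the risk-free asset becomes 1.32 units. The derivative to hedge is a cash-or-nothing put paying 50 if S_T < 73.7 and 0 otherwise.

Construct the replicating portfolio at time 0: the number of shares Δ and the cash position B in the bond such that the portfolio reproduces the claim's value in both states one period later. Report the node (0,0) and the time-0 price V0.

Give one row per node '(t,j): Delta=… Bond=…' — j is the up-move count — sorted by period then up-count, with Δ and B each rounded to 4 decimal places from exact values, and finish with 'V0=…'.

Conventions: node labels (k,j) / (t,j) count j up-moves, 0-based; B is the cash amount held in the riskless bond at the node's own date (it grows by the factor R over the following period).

(0,0): Delta=-1.2315 Bond=96.6562
V0=10.4493

Since d<R<u, set p* = (R−d)/(u−d) = 0.7241; price each node as the discounted p*-expectation of its children.
Payoffs at expiry: V(1,0)=50.0000, V(1,1)=0.0000
Node (0,0) S=70.0000: V=(p*·0.0000+(1−p*)·50.0000)/1.32=10.4493; Δ=(0.0000−50.0000)/(103.6000−63.0000)=-1.2315; B=V−Δ·S=96.6562
As a check, the time-0 holding Δ(0,0)·S0 + B(0,0) comes to 10.4493 — exactly V0.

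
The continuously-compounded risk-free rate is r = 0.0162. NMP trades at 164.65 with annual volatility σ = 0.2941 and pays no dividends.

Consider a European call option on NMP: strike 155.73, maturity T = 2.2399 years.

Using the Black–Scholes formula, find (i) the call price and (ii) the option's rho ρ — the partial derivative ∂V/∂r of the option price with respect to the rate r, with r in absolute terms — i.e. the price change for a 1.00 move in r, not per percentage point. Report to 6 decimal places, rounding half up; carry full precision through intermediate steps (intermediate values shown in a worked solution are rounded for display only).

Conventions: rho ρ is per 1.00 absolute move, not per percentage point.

σ√T = 0.2941·√2.2399 = 0.440159
d₁ = (ln(S/K) + (r+σ²/2)T) / (σ√T) = (ln(164.65/155.73) + (0.0162+0.2941²/2)·2.2399) / 0.440159 = (0.055698 + 0.133156) / 0.440159 = 0.429060
d₂ = d₁ − σ√T = 0.429060 − 0.440159 = -0.011099
e^{−rT} = 0.964364
N(d₁) = 0.666060,  N(d₂) = 0.495572
Call price V = S·N(d₁) − K·e^{−rT}·N(d₂) = 109.666815 − 74.425260 = 35.241555
ρ = K·T·e^{−rT}·N(d₂) = 166.705139

price = 35.241555
ρ = 166.705139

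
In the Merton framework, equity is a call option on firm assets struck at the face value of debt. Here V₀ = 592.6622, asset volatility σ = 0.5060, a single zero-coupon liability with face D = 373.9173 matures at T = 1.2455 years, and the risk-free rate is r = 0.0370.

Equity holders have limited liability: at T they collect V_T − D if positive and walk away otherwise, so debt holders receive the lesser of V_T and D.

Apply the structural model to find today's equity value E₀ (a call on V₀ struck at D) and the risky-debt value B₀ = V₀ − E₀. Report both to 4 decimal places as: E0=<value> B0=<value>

Equity is a call on the firm's assets struck at D = 373.9173:
d₁ = [ln(V₀/D) + (r + σ²/2)T] / (σ√T)
   = [ln(592.6622/373.9173) + (0.0370 + 0.5·0.5060²)·1.2455] / (0.5060·√1.2455)
   = [0.460590 + 0.205530] / 0.564706 = 1.179587
d₂ = d₁ − σ√T = 1.179587 − 0.564706 = 0.614881
N(d₁) = 0.880918,  N(d₂) = 0.730683,  e^(−rT) = 0.954962
E₀ = V₀·N(d₁) − D·e^(−rT)·N(d₂)
   = 592.6622·0.880918 − 373.9173·0.954962·0.730683 = 261.176504
B₀ = V₀ − E₀ = 592.6622 − 261.176504 = 331.485696

E0=261.1765 B0=331.4857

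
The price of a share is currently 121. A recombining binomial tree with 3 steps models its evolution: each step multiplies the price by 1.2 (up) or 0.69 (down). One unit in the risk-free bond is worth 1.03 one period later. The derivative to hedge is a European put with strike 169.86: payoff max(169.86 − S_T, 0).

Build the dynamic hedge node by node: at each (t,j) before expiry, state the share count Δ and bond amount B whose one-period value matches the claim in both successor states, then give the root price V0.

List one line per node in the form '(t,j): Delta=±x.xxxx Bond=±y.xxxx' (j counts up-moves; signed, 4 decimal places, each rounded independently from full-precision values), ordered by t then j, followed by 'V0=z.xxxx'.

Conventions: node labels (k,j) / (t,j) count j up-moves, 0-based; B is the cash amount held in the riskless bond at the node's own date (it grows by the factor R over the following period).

(0,0): Delta=-0.7337 Bond=133.8595
(1,0): Delta=-1.0000 Bond=160.1093
(1,1): Delta=-0.6571 Bond=126.7583
(2,0): Delta=-1.0000 Bond=164.9126
(2,1): Delta=-1.0000 Bond=164.9126
(2,2): Delta=-0.5586 Bond=113.3853
V0=45.0828

The replicating-portfolio and risk-neutral prices coincide; use p* = (1.03−0.69)/(1.2−0.69) = 0.6667 for the latter.
At maturity the claim pays: V(3,0)=130.1104, V(3,1)=100.7303, V(3,2)=49.6344, V(3,3)=0.0000
Node (2,0) S=57.6081: V=(p*·100.7303+(1−p*)·130.1104)/1.03=107.3045; Δ=(100.7303−130.1104)/(69.1297−39.7496)=-1.0000; B=V−Δ·S=164.9126
Node (2,1) S=100.1880: V=(p*·49.6344+(1−p*)·100.7303)/1.03=64.7246; Δ=(49.6344−100.7303)/(120.2256−69.1297)=-1.0000; B=V−Δ·S=164.9126
Node (2,2) S=174.2400: V=(p*·0.0000+(1−p*)·49.6344)/1.03=16.0629; Δ=(0.0000−49.6344)/(209.0880−120.2256)=-0.5586; B=V−Δ·S=113.3853
Node (1,0) S=83.4900: V=(p*·64.7246+(1−p*)·107.3045)/1.03=76.6193; Δ=(64.7246−107.3045)/(100.1880−57.6081)=-1.0000; B=V−Δ·S=160.1093
Node (1,1) S=145.2000: V=(p*·16.0629+(1−p*)·64.7246)/1.03=31.3432; Δ=(16.0629−64.7246)/(174.2400−100.1880)=-0.6571; B=V−Δ·S=126.7583
Node (0,0) S=121.0000: V=(p*·31.3432+(1−p*)·76.6193)/1.03=45.0828; Δ=(31.3432−76.6193)/(145.2000−83.4900)=-0.7337; B=V−Δ·S=133.8595
Check: Δ(0,0)·S0 + B(0,0) = 45.0828 = V0.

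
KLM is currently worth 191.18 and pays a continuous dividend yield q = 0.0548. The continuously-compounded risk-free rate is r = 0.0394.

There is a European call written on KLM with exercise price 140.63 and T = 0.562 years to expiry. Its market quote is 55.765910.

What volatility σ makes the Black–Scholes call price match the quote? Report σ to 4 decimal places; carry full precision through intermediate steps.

sigma = 0.5221

At σ = 0.5221 the Black–Scholes value reproduces the quote:
σ√T = 0.5221·√0.562 = 0.391401
d₁ = (ln(S/K) + (r−q+σ²/2)T) / (σ√T) = (ln(191.18/140.63) + (0.0394−0.0548+0.5221²/2)·0.562) / 0.391401 = (0.307083 + 0.067943) / 0.391401 = 0.958162
d₂ = d₁ − σ√T = 0.958162 − 0.391401 = 0.566761
e^{−rT} = 0.978101
e^{−qT} = 0.969672
N(d₁) = 0.831010,  N(d₂) = 0.714562
V = S·e^{−qT}·N(d₁) − K·e^{−rT}·N(d₂) = 154.054091 − 98.288181 = 55.765910 (the quoted price), and the Black–Scholes price is strictly increasing in σ, so σ is unique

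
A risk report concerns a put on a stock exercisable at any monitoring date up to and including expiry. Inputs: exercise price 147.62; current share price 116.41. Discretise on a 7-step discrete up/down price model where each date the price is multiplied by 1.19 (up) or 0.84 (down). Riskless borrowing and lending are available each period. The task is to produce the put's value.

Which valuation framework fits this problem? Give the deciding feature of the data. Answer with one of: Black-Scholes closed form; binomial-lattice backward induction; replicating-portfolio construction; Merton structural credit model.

Key observation: an American put (K = 147.62, S₀ = 116.41) on a 7-date tree has no closed form — the optimal stopping decision is embedded and must be resolved recursively from expiry.

framework: binomial-lattice backward induction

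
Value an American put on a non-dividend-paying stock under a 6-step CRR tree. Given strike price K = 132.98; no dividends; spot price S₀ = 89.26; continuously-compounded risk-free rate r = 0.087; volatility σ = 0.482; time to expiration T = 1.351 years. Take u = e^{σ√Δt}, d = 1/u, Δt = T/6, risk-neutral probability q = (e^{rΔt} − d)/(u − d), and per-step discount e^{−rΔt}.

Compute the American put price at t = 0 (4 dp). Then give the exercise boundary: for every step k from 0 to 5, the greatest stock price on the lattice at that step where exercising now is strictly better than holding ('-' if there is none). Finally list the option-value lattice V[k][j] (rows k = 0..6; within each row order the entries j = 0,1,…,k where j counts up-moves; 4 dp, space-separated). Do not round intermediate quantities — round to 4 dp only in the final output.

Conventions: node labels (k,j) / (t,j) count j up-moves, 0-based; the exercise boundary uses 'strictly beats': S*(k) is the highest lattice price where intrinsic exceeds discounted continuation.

price = 45.6041
boundary = - 71.0111 56.4931 71.0111 89.2600 71.0111
tree:
45.6041
61.9689 30.1489
76.4869 44.2620 16.4465
88.0367 61.9689 27.3325 5.6001
97.2252 76.4869 43.7200 11.1094 0.0000
104.5352 88.0367 61.9689 22.0387 0.0000 0.0000
110.3506 97.2252 76.4869 43.7200 0.0000 0.0000 0.0000

params: Δt=0.22517 u=1.25699 d=0.79555 q=0.48594 e^(-rΔt)=0.98060
t_6 payoffs: 110.3506 97.2252 76.4869 43.7200 0.0000 0.0000 0.0000
t_5: node(5,0) S=28.4448 payoff=104.5352 vs cont=101.9555 → 104.5352 [stop]  node(5,1) S=44.9433 payoff=88.0367 vs cont=85.4570 → 88.0367 [stop]  node(5,2) S=71.0111 payoff=61.9689 vs cont=59.3892 → 61.9689 [stop]  node(5,3) S=112.1986 payoff=20.7814 vs cont=22.0387 → 22.0387 [wait]  node(5,4) S=177.2756 payoff=0.0000 vs cont=0.0000 → 0.0000 [wait]  node(5,5) S=280.0982 payoff=0.0000 vs cont=0.0000 → 0.0000 [wait]  ⇒ S*(5)=71.0111
t_4: node(4,0) S=35.7548 payoff=97.2252 vs cont=94.6456 → 97.2252 [stop]  node(4,1) S=56.4931 payoff=76.4869 vs cont=73.9072 → 76.4869 [stop]  node(4,2) S=89.2600 payoff=43.7200 vs cont=41.7395 → 43.7200 [stop]  node(4,3) S=141.0322 payoff=0.0000 vs cont=11.1094 → 11.1094 [wait]  node(4,4) S=222.8330 payoff=0.0000 vs cont=0.0000 → 0.0000 [wait]  ⇒ S*(4)=89.2600
t_3: node(3,0) S=44.9433 payoff=88.0367 vs cont=85.4570 → 88.0367 [stop]  node(3,1) S=71.0111 payoff=61.9689 vs cont=59.3892 → 61.9689 [stop]  node(3,2) S=112.1986 payoff=20.7814 vs cont=27.3325 → 27.3325 [wait]  node(3,3) S=177.2756 payoff=0.0000 vs cont=5.6001 → 5.6001 [wait]  ⇒ S*(3)=71.0111
t_2: node(2,0) S=56.4931 payoff=76.4869 vs cont=73.9072 → 76.4869 [stop]  node(2,1) S=89.2600 payoff=43.7200 vs cont=44.2620 → 44.2620 [wait]  node(2,2) S=141.0322 payoff=0.0000 vs cont=16.4465 → 16.4465 [wait]  ⇒ S*(2)=56.4931
t_1: node(1,0) S=71.0111 payoff=61.9689 vs cont=59.6475 → 61.9689 [stop]  node(1,1) S=112.1986 payoff=20.7814 vs cont=30.1489 → 30.1489 [wait]  ⇒ S*(1)=71.0111
t_0: node(0,0) S=89.2600 payoff=43.7200 vs cont=45.6041 → 45.6041 [wait]  ⇒ S*(0)=-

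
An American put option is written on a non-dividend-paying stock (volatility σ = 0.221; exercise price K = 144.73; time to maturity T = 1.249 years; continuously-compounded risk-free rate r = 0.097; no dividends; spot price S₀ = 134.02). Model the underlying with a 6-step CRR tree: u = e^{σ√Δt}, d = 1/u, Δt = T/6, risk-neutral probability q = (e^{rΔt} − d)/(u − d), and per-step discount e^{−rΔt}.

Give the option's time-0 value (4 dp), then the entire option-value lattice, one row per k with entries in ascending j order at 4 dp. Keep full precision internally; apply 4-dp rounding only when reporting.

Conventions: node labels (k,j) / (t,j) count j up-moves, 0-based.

price = 13.8643
tree:
13.8643
23.5645 7.2087
35.1861 13.2735 2.9959
45.6930 23.5645 6.1617 0.7695
55.1921 35.1861 12.3090 1.8510 0.0000
63.7802 45.6930 23.5645 4.4525 0.0000 0.0000
71.5445 55.1921 35.1861 10.7100 0.0000 0.0000 0.0000

Δt=0.20817  u=1.10609  d=0.90409  q=0.57579  discount=0.98001
step 6 (expiry): payoffs max(K−S,0) = 71.5445 55.1921 35.1861 10.7100 0.0000 0.0000 0.0000
k=5: (k=5,j=0): S=80.9498, K−S=63.7802, hold=60.8871 ⇒ V=63.7802 exercise | (k=5,j=1): S=99.0370, K−S=45.6930, hold=42.7999 ⇒ V=45.6930 exercise | (k=5,j=2): S=121.1655, K−S=23.5645, hold=20.6714 ⇒ V=23.5645 exercise | (k=5,j=3): S=148.2383, K−S=0.0000, hold=4.4525 ⇒ V=4.4525 continue | (k=5,j=4): S=181.3601, K−S=0.0000, hold=0.0000 ⇒ V=0.0000 continue | (k=5,j=5): S=221.8826, K−S=0.0000, hold=0.0000 ⇒ V=0.0000 continue
k=4: (k=4,j=0): S=89.5379, K−S=55.1921, hold=52.2990 ⇒ V=55.1921 exercise | (k=4,j=1): S=109.5439, K−S=35.1861, hold=32.2930 ⇒ V=35.1861 exercise | (k=4,j=2): S=134.0200, K−S=10.7100, hold=12.3090 ⇒ V=12.3090 continue | (k=4,j=3): S=163.9650, K−S=0.0000, hold=1.8510 ⇒ V=1.8510 continue | (k=4,j=4): S=200.6007, K−S=0.0000, hold=0.0000 ⇒ V=0.0000 continue
k=3: (k=3,j=0): S=99.0370, K−S=45.6930, hold=42.7999 ⇒ V=45.6930 exercise | (k=3,j=1): S=121.1655, K−S=23.5645, hold=21.5737 ⇒ V=23.5645 exercise | (k=3,j=2): S=148.2383, K−S=0.0000, hold=6.1617 ⇒ V=6.1617 continue | (k=3,j=3): S=181.3601, K−S=0.0000, hold=0.7695 ⇒ V=0.7695 continue
k=2: (k=2,j=0): S=109.5439, K−S=35.1861, hold=32.2930 ⇒ V=35.1861 exercise | (k=2,j=1): S=134.0200, K−S=10.7100, hold=13.2735 ⇒ V=13.2735 continue | (k=2,j=2): S=163.9650, K−S=0.0000, hold=2.9959 ⇒ V=2.9959 continue
k=1: (k=1,j=0): S=121.1655, K−S=23.5645, hold=22.1179 ⇒ V=23.5645 exercise | (k=1,j=1): S=148.2383, K−S=0.0000, hold=7.2087 ⇒ V=7.2087 continue
k=0: (k=0,j=0): S=134.0200, K−S=10.7100, hold=13.8643 ⇒ V=13.8643 continue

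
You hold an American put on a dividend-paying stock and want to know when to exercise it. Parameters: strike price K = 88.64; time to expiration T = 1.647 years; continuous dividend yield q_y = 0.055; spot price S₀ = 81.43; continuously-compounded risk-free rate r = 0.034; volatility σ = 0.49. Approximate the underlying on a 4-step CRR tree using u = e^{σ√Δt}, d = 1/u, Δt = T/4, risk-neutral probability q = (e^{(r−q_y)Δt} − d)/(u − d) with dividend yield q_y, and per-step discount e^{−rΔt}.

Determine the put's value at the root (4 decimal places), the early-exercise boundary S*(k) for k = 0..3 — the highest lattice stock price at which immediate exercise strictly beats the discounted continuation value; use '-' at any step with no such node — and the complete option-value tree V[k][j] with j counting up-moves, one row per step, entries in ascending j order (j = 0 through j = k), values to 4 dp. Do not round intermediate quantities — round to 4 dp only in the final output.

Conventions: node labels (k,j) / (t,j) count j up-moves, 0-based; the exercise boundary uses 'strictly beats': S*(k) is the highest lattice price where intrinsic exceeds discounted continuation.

Δt=0.41175, u=1.36947, d=0.73021, q=0.40857, disc=e^(-rΔt)=0.98610
k=4 terminal: V=max(K-S,0) → 65.4886 45.2209 7.2100 0.0000 0.0000
k=3: j=0 S=31.7051 intr=56.9349 cont=56.4126 V=56.9349[EX]; j=1 S=59.4611 intr=29.1789 cont=29.2781 V=29.2781[hold]; j=2 S=111.5157 intr=0.0000 cont=4.2049 V=4.2049[hold]; j=3 S=209.1412 intr=0.0000 cont=0.0000 V=0.0000[hold]  S*(3)=31.7051
k=2: j=0 S=43.4191 intr=45.2209 cont=45.0008 V=45.2209[EX]; j=1 S=81.4300 intr=7.2100 cont=18.7694 V=18.7694[hold]; j=2 S=152.7172 intr=0.0000 cont=2.4524 V=2.4524[hold]  S*(2)=43.4191
k=1: j=0 S=59.4611 intr=29.1789 cont=33.9352 V=33.9352[hold]; j=1 S=111.5157 intr=0.0000 cont=11.9345 V=11.9345[hold]  S*(1)=-
k=0: j=0 S=81.4300 intr=7.2100 cont=24.5997 V=24.5997[hold]  S*(0)=-

price = 24.5997
boundary = - - 43.4191 31.7051
tree:
24.5997
33.9352 11.9345
45.2209 18.7694 2.4524
56.9349 29.2781 4.2049 0.0000
65.4886 45.2209 7.2100 0.0000 0.0000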